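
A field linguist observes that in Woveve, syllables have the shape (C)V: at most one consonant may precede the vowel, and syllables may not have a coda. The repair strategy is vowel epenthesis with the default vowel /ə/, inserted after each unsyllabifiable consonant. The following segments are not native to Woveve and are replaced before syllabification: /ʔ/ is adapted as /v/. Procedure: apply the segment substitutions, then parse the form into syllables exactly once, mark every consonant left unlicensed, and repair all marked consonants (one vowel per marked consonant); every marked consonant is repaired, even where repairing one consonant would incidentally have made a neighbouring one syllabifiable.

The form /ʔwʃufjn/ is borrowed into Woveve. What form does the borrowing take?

vəwəʃufəjənə

Substitution: /ʔ/ → /v/, giving /vwʃufjn/.
Syllabifying with onset maximization leaves /v/, /w/, /f/, /j/, /n/ stranded (no codas are permitted; onsets are limited to one consonant).
Each unlicensed consonant becomes the onset of a new syllable: /v/ → /və/, /w/ → /wə/, /f/ → /fə/, /j/ → /jə/, /n/ → /nə/.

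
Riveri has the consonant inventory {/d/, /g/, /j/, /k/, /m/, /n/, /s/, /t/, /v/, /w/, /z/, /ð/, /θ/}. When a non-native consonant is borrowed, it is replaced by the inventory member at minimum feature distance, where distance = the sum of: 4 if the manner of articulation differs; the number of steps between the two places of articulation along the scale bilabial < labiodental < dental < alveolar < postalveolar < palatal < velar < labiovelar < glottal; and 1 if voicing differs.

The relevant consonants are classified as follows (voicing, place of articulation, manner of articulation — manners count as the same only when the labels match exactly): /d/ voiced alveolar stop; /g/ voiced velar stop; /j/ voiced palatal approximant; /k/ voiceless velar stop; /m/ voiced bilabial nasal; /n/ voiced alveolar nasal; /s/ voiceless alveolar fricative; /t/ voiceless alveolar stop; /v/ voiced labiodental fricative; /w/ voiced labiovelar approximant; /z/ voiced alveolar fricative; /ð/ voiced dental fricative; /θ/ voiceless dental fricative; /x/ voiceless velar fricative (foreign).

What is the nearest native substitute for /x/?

/s/ is closest: same manner (fricative), place distance 3 (velar→alveolar), same voicing; total 3. Next closest is /k/ at distance 4.

s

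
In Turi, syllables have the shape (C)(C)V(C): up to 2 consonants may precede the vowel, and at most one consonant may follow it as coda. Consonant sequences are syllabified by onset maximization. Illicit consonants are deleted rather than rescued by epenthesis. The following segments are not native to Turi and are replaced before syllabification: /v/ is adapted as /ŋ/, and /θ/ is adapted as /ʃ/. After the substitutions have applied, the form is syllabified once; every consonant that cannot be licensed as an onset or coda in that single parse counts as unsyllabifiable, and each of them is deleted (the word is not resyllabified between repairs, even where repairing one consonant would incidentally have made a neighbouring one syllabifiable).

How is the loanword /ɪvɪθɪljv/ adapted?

ɪŋɪʃɪl

Substitution: /v/ → /ŋ/, /θ/ → /ʃ/, giving /ɪŋɪʃɪljŋ/.
Under (C)(C)V(C), the unsyllabifiable consonants are /j/, /ŋ/ (at most one coda consonant is licensed; onsets may contain at most 2 consonants).
Deletion applies to /j/, /ŋ/.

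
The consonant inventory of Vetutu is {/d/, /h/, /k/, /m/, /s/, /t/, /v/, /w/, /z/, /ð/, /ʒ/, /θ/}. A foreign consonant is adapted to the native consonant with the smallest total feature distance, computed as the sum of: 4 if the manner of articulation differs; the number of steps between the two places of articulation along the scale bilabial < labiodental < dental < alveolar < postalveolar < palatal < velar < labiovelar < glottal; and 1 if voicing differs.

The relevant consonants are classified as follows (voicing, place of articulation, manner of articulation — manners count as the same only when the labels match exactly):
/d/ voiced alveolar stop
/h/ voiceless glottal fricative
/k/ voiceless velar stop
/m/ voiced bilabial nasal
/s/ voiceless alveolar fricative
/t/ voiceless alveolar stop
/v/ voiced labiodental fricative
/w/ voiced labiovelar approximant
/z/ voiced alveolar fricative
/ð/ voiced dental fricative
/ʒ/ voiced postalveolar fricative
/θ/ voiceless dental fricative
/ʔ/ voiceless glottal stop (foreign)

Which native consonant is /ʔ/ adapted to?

/k/ is closest: same manner (stop), place distance 2 (glottal→velar), same voicing; total 2. Next closest is /h/ at distance 4.

k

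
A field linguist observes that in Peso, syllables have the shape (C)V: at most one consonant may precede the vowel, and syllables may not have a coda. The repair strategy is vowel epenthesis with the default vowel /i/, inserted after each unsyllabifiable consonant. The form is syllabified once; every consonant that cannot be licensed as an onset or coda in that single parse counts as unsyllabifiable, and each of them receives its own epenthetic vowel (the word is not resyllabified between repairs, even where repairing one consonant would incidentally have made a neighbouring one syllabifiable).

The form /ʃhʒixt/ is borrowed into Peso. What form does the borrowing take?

ʃihiʒixiti

Syllabifying with onset maximization leaves /ʃ/, /h/, /x/, /t/ stranded (no codas are permitted; onsets are limited to one consonant).
Epenthesis after each stranded consonant: /ʃ/ → /ʃi/, /h/ → /hi/, /x/ → /xi/, /t/ → /ti/.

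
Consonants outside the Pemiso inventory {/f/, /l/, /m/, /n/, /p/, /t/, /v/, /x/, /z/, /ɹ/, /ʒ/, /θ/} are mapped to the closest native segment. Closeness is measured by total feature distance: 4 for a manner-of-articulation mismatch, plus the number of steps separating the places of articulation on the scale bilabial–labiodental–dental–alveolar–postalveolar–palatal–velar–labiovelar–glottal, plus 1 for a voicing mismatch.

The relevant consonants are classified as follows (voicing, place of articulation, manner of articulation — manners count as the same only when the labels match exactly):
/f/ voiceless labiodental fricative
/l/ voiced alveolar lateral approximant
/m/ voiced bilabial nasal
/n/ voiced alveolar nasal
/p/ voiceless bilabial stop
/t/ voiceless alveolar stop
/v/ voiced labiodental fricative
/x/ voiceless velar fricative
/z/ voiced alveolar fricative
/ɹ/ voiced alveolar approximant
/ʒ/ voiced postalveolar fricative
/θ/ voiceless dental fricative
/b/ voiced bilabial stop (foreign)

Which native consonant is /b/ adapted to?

p

/p/ is closest: same manner (stop), place distance 0 (bilabial→bilabial), voicing differs (+1); total 1. Next closest is /m/ at distance 4.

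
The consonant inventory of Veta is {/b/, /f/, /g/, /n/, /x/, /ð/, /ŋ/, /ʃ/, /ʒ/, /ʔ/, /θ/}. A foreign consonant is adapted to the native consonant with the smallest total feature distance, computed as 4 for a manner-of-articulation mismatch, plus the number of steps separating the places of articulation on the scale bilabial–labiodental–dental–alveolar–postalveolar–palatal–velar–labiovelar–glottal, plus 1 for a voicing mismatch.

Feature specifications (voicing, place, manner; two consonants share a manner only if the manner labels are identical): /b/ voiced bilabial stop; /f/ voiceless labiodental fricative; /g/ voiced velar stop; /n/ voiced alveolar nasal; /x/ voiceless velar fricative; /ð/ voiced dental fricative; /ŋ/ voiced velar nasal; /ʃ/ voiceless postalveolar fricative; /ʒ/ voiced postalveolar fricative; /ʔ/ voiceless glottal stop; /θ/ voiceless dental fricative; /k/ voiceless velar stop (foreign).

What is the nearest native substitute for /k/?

g

/g/ is closest: same manner (stop), place distance 0 (velar→velar), voicing differs (+1); total 1. Next closest is /ʔ/ at distance 2.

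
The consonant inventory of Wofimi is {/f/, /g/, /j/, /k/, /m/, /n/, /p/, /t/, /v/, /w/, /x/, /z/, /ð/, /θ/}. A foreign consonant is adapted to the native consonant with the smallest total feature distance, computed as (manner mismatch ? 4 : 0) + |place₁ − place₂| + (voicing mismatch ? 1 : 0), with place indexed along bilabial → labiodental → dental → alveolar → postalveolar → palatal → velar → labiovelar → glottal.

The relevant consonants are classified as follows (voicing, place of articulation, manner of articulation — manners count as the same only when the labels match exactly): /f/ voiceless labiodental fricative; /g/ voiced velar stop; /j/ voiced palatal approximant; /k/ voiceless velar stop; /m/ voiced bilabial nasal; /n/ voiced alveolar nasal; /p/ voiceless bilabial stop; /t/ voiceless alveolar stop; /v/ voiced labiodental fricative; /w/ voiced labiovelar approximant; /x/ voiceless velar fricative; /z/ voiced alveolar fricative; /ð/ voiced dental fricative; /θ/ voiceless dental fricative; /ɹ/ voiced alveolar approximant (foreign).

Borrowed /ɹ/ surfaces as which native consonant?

j

/j/ is closest: same manner (approximant), place distance 2 (alveolar→palatal), same voicing; total 2. Next closest is /n/ at distance 4.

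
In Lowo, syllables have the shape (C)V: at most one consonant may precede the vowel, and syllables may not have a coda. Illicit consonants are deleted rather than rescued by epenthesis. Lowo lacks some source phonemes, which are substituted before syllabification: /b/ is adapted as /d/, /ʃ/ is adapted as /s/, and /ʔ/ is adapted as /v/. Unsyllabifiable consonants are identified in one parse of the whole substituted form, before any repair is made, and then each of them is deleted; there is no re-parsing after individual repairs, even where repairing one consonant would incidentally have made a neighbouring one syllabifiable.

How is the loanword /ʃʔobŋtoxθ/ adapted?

voto

Substitution: /ʃ/ → /s/, /ʔ/ → /v/, /b/ → /d/, giving /svodŋtoxθ/.
The consonants /s/, /d/, /ŋ/, /x/, /θ/ cannot be parsed into a legal (C)V syllable (no codas are permitted; onsets are limited to one consonant).
Each unlicensed consonant is deleted: /s/, /d/, /ŋ/, /x/, /θ/.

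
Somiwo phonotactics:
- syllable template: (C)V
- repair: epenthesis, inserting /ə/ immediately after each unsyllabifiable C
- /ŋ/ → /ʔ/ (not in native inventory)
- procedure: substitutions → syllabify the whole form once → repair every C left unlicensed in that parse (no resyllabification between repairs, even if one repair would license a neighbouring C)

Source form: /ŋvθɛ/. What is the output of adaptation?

Substitution: /ŋ/ → /ʔ/, giving /ʔvθɛ/.
The consonants /ʔ/, /v/ cannot be parsed into a legal (C)V syllable (no codas are permitted; onsets are limited to one consonant).
Epenthesis after each stranded consonant: /ʔ/ → /ʔə/, /v/ → /və/.

ʔəvəθɛ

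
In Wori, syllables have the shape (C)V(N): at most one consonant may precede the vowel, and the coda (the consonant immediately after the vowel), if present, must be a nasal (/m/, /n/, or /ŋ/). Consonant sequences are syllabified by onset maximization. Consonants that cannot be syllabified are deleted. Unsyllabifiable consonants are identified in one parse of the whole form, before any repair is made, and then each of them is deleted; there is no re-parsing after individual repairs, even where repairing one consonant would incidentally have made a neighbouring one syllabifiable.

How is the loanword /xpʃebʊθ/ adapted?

The consonants /x/, /p/, /θ/ cannot be parsed into a legal (C)V(N) syllable (only a nasal (/m/, /n/, or /ŋ/) is licensed in coda position; onsets are limited to one consonant).
Each unlicensed consonant is deleted: /x/, /p/, /θ/.

ʃebʊ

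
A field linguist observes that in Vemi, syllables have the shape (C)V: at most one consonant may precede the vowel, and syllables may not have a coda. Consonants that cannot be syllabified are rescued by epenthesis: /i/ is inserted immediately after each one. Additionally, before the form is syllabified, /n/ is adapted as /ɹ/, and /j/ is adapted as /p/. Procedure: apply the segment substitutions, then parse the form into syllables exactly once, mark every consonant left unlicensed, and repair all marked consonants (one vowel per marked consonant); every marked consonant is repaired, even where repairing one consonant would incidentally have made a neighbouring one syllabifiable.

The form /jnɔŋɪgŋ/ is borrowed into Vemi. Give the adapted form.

Substitution: /j/ → /p/, /n/ → /ɹ/, giving /pɹɔŋɪgŋ/.
Syllabifying with onset maximization leaves /p/, /g/, /ŋ/ stranded (no codas are permitted; onsets are limited to one consonant).
Inserting the epenthetic vowel yields /p/ → /pi/, /g/ → /gi/, /ŋ/ → /ŋi/.

piɹɔŋɪgiŋi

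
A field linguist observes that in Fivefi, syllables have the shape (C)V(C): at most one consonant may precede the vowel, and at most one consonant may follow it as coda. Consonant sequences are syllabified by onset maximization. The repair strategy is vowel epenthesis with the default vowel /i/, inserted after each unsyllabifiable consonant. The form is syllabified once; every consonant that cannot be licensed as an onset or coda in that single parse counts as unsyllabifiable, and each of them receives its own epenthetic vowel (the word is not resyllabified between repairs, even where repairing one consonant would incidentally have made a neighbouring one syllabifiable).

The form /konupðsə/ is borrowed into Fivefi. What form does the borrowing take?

konupðisə

Syllabifying with onset maximization leaves /ð/ stranded (at most one coda consonant is licensed; onsets are limited to one consonant).
Inserting the epenthetic vowel yields /ð/ → /ði/.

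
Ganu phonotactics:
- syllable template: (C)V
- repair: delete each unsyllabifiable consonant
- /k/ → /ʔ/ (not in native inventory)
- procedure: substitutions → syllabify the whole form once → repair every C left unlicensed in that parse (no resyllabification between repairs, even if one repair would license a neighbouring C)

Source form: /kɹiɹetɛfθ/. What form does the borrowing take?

ɹiɹetɛ

Substitution: /k/ → /ʔ/, giving /ʔɹiɹetɛfθ/.
Syllabifying with onset maximization leaves /ʔ/, /f/, /θ/ stranded (no codas are permitted; onsets are limited to one consonant).
Each unlicensed consonant is deleted: /ʔ/, /f/, /θ/.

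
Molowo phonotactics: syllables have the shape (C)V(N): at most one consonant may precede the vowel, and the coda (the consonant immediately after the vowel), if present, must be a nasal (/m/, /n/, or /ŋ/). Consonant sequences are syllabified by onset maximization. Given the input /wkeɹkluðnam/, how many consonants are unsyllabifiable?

4

Syllabifying with onset maximization leaves /w/, /ɹ/, /k/, /ð/ stranded (only a nasal (/m/, /n/, or /ŋ/) is licensed in coda position; onsets are limited to one consonant).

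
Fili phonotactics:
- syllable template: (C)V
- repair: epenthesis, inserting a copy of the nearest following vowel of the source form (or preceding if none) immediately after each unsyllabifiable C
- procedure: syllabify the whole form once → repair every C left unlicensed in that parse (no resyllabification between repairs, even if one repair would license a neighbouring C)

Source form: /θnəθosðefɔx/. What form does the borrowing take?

The consonants /θ/, /s/, /x/ cannot be parsed into a legal (C)V syllable (no codas are permitted; onsets are limited to one consonant).
Inserting the epenthetic vowel yields /θ/ → /θə/, /s/ → /se/, /x/ → /xɔ/.

θənəθoseðefɔxɔ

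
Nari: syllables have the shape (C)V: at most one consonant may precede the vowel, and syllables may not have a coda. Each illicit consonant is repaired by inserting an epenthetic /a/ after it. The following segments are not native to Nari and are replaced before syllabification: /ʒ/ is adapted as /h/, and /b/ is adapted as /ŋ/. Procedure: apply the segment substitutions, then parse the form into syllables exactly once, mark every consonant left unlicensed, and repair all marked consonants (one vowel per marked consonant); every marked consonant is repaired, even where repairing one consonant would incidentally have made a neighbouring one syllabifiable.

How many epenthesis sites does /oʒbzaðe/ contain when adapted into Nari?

After substitution the input is /ohŋzaðe/.
The unsyllabifiable consonants are /h/, /ŋ/; each receives one epenthetic vowel.

2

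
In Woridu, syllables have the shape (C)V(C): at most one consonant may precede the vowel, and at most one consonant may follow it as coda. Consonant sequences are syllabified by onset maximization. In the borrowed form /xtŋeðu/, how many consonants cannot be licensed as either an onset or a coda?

Syllabifying with onset maximization leaves /x/, /t/ stranded (at most one coda consonant is licensed; onsets are limited to one consonant).

2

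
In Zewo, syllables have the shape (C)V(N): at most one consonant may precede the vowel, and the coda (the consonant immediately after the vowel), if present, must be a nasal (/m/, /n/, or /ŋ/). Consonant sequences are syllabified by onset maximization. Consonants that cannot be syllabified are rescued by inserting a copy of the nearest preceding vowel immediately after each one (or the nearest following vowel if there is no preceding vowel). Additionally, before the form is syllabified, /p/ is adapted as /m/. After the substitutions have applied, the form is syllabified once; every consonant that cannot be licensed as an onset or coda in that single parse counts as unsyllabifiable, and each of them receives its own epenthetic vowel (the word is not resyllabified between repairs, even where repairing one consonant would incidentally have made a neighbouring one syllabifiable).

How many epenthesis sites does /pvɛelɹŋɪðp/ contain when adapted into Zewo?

5

After substitution the input is /mvɛelɹŋɪðm/.
The unsyllabifiable consonants are /m/, /l/, /ɹ/, /ð/, /m/; each receives one epenthetic vowel.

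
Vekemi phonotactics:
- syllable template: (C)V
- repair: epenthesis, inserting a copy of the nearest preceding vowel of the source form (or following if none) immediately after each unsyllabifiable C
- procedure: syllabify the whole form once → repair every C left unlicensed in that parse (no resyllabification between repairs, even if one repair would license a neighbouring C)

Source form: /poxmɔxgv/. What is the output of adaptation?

Syllabifying with onset maximization leaves /x/, /x/, /g/, /v/ stranded (no codas are permitted; onsets are limited to one consonant).
Each unlicensed consonant becomes the onset of a new syllable: /x/ → /xo/, /x/ → /xɔ/, /g/ → /gɔ/, /v/ → /vɔ/.

poxomɔxɔgɔvɔ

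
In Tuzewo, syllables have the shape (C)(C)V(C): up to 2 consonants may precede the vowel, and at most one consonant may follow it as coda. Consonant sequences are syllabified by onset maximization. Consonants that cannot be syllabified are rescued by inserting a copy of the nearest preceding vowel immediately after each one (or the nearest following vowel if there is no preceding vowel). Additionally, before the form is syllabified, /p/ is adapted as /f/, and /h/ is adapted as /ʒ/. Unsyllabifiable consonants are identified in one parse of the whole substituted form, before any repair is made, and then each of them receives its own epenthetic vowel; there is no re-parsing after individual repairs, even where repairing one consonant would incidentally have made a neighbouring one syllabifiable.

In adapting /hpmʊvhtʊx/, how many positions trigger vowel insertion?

1

After substitution the input is /ʒfmʊvʒtʊx/.
The unsyllabifiable consonants are /ʒ/; each receives one epenthetic vowel.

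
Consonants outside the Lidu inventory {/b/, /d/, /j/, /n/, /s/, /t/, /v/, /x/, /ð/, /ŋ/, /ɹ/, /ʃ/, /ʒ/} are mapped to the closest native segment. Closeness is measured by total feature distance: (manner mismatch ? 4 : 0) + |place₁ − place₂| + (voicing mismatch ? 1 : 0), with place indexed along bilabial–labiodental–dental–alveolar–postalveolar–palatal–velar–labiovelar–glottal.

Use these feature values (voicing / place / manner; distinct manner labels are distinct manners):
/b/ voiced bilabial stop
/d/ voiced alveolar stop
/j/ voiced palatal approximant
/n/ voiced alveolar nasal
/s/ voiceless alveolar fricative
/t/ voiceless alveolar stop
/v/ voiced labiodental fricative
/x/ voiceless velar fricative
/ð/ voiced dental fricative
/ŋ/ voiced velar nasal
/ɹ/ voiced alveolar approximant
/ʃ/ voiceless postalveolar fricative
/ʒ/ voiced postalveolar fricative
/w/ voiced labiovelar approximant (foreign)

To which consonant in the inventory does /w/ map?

j

/j/ is closest: same manner (approximant), place distance 2 (labiovelar→palatal), same voicing; total 2. Next closest is /ɹ/ at distance 4.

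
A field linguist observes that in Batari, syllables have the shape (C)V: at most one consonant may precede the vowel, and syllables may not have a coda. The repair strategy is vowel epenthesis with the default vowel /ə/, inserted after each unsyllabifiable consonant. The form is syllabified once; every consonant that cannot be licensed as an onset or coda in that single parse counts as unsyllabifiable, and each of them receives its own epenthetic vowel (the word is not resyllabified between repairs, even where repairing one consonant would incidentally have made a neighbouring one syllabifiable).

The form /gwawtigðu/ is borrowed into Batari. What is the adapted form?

gəwawətigəðu

Under (C)V, the unsyllabifiable consonants are /g/, /w/, /g/ (no codas are permitted; onsets are limited to one consonant).
Each unlicensed consonant becomes the onset of a new syllable: /g/ → /gə/, /w/ → /wə/, /g/ → /gə/.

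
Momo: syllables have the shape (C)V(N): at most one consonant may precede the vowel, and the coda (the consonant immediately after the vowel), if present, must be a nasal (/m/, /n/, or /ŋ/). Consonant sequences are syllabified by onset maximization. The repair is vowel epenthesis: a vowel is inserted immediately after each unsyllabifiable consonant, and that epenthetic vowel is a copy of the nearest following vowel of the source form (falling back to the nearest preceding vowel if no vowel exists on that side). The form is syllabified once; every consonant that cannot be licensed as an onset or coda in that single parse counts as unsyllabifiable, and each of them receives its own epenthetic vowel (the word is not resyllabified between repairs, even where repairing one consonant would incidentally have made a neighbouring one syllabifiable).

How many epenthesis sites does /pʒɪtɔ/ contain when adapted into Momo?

The unsyllabifiable consonants are /p/; each receives one epenthetic vowel.

1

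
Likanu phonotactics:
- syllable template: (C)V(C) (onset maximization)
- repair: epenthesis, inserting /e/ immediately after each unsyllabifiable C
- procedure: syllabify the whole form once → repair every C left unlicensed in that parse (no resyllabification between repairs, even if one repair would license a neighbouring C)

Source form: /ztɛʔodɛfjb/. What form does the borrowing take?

The consonants /z/, /j/, /b/ cannot be parsed into a legal (C)V(C) syllable (at most one coda consonant is licensed; onsets are limited to one consonant).
Each unlicensed consonant becomes the onset of a new syllable: /z/ → /ze/, /j/ → /je/, /b/ → /be/.

zetɛʔodɛfjebe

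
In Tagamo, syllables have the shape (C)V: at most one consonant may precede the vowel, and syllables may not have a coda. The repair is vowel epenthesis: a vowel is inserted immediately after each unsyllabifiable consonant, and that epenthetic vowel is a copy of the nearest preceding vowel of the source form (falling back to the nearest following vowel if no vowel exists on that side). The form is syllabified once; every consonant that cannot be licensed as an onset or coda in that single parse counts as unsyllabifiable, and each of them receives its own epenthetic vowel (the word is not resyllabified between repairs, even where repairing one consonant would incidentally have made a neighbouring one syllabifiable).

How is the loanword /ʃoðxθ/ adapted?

ʃoðoxoθo

Under (C)V, the unsyllabifiable consonants are /ð/, /x/, /θ/ (no codas are permitted; onsets are limited to one consonant).
Each unlicensed consonant becomes the onset of a new syllable: /ð/ → /ðo/, /x/ → /xo/, /θ/ → /θo/.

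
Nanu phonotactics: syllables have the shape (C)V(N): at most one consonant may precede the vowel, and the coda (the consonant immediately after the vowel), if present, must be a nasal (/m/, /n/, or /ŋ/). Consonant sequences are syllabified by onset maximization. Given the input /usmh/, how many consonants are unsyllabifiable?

3

Syllabifying with onset maximization leaves /s/, /m/, /h/ stranded (only a nasal (/m/, /n/, or /ŋ/) is licensed in coda position; onsets are limited to one consonant).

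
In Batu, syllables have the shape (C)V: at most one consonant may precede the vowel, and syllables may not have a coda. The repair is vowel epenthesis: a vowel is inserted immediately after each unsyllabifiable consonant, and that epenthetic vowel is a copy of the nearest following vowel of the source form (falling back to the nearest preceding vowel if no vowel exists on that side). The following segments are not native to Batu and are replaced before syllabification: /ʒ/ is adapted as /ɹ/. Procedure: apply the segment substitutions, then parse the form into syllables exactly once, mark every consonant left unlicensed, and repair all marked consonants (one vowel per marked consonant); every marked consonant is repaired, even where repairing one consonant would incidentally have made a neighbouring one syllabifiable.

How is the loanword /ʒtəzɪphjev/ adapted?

Substitution: /ʒ/ → /ɹ/, giving /ɹtəzɪphjev/.
Syllabifying with onset maximization leaves /ɹ/, /p/, /h/, /v/ stranded (no codas are permitted; onsets are limited to one consonant).
Each unlicensed consonant becomes the onset of a new syllable: /ɹ/ → /ɹə/, /p/ → /pe/, /h/ → /he/, /v/ → /ve/.

ɹətəzɪpehejeve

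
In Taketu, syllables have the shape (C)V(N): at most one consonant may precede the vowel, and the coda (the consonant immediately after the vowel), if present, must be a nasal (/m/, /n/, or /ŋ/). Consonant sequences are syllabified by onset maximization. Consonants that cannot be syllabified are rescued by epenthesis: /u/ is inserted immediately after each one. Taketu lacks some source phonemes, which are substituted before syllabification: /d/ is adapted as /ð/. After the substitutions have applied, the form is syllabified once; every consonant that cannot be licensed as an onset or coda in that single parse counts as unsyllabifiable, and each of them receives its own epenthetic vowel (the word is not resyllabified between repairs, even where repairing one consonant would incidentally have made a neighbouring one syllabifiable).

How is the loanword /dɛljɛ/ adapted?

ðɛlujɛ

Substitution: /d/ → /ð/, giving /ðɛljɛ/.
Under (C)V(N), the unsyllabifiable consonants are /l/ (only a nasal (/m/, /n/, or /ŋ/) is licensed in coda position; onsets are limited to one consonant).
Each unlicensed consonant becomes the onset of a new syllable: /l/ → /lu/.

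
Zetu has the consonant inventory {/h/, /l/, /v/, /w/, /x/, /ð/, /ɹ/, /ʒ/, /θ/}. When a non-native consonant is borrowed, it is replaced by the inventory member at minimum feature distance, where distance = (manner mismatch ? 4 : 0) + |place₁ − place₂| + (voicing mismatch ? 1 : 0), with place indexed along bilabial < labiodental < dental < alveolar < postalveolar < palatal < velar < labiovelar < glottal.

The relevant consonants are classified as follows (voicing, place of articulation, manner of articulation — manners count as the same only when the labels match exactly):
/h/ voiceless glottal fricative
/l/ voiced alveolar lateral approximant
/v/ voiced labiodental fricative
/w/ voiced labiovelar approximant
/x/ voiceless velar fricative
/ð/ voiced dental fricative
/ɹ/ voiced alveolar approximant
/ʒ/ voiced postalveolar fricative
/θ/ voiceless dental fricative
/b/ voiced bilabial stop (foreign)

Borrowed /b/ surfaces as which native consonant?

v

/v/ is closest: manner differs (stop→fricative, +4), place distance 1 (bilabial→labiodental), same voicing; total 5. Next closest is /ð/ at distance 6.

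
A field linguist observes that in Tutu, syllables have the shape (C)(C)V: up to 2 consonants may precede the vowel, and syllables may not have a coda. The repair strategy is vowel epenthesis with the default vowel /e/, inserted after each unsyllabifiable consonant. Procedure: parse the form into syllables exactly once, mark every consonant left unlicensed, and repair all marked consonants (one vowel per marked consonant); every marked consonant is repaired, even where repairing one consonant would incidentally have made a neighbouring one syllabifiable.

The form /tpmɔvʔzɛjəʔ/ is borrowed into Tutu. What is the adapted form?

tepmɔveʔzɛjəʔe

Under (C)(C)V, the unsyllabifiable consonants are /t/, /v/, /ʔ/ (no codas are permitted; onsets may contain at most 2 consonants).
Each unlicensed consonant becomes the onset of a new syllable: /t/ → /te/, /v/ → /ve/, /ʔ/ → /ʔe/.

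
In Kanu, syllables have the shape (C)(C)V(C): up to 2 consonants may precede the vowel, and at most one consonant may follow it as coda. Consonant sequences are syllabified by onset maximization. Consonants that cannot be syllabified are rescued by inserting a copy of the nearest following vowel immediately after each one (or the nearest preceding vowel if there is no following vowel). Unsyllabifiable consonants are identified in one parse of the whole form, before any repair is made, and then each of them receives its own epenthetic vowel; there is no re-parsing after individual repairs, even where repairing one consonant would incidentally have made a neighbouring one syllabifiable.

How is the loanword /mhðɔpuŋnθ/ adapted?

mɔhðɔpuŋnuθu

Under (C)(C)V(C), the unsyllabifiable consonants are /m/, /n/, /θ/ (at most one coda consonant is licensed; onsets may contain at most 2 consonants).
Each unlicensed consonant becomes the onset of a new syllable: /m/ → /mɔ/, /n/ → /nu/, /θ/ → /θu/.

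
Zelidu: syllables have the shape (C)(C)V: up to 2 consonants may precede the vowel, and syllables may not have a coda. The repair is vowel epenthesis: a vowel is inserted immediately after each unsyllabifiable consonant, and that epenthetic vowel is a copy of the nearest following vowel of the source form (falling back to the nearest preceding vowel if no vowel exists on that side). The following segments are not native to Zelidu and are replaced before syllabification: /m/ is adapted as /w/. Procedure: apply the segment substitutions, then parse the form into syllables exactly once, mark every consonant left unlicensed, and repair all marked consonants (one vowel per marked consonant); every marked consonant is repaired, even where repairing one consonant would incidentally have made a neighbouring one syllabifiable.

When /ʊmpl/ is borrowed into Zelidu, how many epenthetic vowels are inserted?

After substitution the input is /ʊwpl/.
The unsyllabifiable consonants are /w/, /p/, /l/; each receives one epenthetic vowel.

3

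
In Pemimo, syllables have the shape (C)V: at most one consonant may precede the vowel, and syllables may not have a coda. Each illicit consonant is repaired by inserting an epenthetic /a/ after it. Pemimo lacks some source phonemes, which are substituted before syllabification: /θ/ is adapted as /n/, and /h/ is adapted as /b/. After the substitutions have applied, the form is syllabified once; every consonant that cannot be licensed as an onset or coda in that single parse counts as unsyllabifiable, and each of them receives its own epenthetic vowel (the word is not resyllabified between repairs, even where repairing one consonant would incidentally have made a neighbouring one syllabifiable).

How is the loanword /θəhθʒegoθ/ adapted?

Substitution: /θ/ → /n/, /h/ → /b/, giving /nəbnʒegon/.
Syllabifying with onset maximization leaves /b/, /n/, /n/ stranded (no codas are permitted; onsets are limited to one consonant).
Inserting the epenthetic vowel yields /b/ → /ba/, /n/ → /na/, /n/ → /na/.

nəbanaʒegona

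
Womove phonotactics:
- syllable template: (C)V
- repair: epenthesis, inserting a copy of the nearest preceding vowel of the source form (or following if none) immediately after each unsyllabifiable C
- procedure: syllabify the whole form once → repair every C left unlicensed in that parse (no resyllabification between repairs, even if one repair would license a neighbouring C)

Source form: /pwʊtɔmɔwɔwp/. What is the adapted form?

Syllabifying with onset maximization leaves /p/, /w/, /p/ stranded (no codas are permitted; onsets are limited to one consonant).
Epenthesis after each stranded consonant: /p/ → /pʊ/, /w/ → /wɔ/, /p/ → /pɔ/.

pʊwʊtɔmɔwɔwɔpɔ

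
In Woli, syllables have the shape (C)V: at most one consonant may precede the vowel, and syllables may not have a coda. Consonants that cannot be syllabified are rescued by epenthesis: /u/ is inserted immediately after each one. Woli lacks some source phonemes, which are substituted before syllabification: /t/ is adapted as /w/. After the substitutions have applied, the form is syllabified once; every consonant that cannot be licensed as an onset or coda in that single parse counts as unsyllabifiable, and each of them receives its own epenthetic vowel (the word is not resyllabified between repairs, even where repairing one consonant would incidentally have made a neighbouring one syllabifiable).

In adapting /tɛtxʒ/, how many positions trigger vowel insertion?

3

After substitution the input is /wɛwxʒ/.
The unsyllabifiable consonants are /w/, /x/, /ʒ/; each receives one epenthetic vowel.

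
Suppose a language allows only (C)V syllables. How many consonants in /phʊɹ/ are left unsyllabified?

2

Under (C)V, the unsyllabifiable consonants are /p/, /ɹ/ (no codas are permitted; onsets are limited to one consonant).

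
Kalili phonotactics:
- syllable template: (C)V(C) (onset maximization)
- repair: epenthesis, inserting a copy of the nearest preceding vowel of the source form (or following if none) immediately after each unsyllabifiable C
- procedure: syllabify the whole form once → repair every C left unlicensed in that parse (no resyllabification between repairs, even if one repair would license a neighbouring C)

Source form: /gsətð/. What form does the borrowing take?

gəsətðə

The consonants /g/, /ð/ cannot be parsed into a legal (C)V(C) syllable (at most one coda consonant is licensed; onsets are limited to one consonant).
Inserting the epenthetic vowel yields /g/ → /gə/, /ð/ → /ðə/.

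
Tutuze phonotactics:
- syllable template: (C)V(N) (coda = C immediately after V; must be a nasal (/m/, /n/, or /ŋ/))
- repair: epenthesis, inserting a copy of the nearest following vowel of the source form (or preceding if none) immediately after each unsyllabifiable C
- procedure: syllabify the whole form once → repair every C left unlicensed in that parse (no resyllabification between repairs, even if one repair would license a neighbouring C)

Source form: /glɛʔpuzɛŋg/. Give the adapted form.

Syllabifying with onset maximization leaves /g/, /ʔ/, /g/ stranded (only a nasal (/m/, /n/, or /ŋ/) is licensed in coda position; onsets are limited to one consonant).
Each unlicensed consonant becomes the onset of a new syllable: /g/ → /gɛ/, /ʔ/ → /ʔu/, /g/ → /gɛ/.

gɛlɛʔupuzɛŋgɛ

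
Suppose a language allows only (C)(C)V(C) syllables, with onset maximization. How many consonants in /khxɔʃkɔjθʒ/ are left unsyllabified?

The consonants /k/, /θ/, /ʒ/ cannot be parsed into a legal (C)(C)V(C) syllable (at most one coda consonant is licensed; onsets may contain at most 2 consonants).

3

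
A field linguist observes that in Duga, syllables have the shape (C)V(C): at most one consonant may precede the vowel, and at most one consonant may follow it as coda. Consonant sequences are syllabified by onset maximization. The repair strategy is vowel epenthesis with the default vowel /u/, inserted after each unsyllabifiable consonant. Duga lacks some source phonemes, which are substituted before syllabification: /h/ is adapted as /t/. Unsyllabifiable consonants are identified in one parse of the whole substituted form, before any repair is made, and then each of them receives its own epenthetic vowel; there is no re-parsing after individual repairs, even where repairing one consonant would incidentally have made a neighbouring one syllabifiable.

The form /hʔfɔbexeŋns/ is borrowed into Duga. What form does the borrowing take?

Substitution: /h/ → /t/, giving /tʔfɔbexeŋns/.
Under (C)V(C), the unsyllabifiable consonants are /t/, /ʔ/, /n/, /s/ (at most one coda consonant is licensed; onsets are limited to one consonant).
Each unlicensed consonant becomes the onset of a new syllable: /t/ → /tu/, /ʔ/ → /ʔu/, /n/ → /nu/, /s/ → /su/.

tuʔufɔbexeŋnusu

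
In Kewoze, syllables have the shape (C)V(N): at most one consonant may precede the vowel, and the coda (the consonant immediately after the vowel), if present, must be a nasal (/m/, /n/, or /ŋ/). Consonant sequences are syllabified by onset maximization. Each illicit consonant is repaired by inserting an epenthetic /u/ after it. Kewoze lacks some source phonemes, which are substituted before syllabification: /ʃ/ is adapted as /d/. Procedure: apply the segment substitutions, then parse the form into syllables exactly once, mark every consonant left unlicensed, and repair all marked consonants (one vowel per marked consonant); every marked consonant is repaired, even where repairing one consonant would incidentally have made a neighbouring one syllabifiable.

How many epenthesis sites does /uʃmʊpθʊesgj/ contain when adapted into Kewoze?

After substitution the input is /udmʊpθʊesgj/.
The unsyllabifiable consonants are /d/, /p/, /s/, /g/, /j/; each receives one epenthetic vowel.

5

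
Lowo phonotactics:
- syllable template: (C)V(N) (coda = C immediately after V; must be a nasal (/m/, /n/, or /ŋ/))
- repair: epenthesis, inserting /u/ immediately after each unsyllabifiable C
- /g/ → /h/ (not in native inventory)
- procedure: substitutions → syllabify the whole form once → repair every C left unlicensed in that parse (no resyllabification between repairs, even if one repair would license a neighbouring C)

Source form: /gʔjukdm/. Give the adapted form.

huʔujukudumu

Substitution: /g/ → /h/, giving /hʔjukdm/.
The consonants /h/, /ʔ/, /k/, /d/, /m/ cannot be parsed into a legal (C)V(N) syllable (only a nasal (/m/, /n/, or /ŋ/) is licensed in coda position; onsets are limited to one consonant).
Each unlicensed consonant becomes the onset of a new syllable: /h/ → /hu/, /ʔ/ → /ʔu/, /k/ → /ku/, /d/ → /du/, /m/ → /mu/.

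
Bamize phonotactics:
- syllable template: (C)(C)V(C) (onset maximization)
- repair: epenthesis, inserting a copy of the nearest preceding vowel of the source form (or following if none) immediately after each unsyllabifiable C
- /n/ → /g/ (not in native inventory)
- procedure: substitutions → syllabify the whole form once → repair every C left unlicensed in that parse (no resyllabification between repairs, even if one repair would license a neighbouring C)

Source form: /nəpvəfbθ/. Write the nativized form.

gəpvəfbəθə

Substitution: /n/ → /g/, giving /gəpvəfbθ/.
Under (C)(C)V(C), the unsyllabifiable consonants are /b/, /θ/ (at most one coda consonant is licensed; onsets may contain at most 2 consonants).
Each unlicensed consonant becomes the onset of a new syllable: /b/ → /bə/, /θ/ → /θə/.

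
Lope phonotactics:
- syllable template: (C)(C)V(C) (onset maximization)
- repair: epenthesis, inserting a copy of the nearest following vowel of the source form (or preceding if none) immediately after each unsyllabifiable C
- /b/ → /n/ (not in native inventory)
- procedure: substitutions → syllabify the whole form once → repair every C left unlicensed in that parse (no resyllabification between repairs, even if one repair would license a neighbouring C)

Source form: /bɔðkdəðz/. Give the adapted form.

nɔðkdəðzə

Substitution: /b/ → /n/, giving /nɔðkdəðz/.
The consonants /z/ cannot be parsed into a legal (C)(C)V(C) syllable (at most one coda consonant is licensed; onsets may contain at most 2 consonants).
Each unlicensed consonant becomes the onset of a new syllable: /z/ → /zə/.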